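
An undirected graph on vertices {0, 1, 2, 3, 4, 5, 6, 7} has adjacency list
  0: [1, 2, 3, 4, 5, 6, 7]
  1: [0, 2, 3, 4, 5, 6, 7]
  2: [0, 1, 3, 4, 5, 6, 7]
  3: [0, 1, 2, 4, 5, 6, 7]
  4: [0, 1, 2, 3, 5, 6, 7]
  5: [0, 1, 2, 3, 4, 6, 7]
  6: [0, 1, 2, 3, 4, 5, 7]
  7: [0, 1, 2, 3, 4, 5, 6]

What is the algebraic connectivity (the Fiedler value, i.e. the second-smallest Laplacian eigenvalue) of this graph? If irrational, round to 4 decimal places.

Each diagonal entry of L is the vertex degree and each off-diagonal entry is -1 where an edge is present, 0 otherwise; in the order [0, 1, 2, 3, 4, 5, 6, 7] the diagonal is [7, 7, 7, 7, 7, 7, 7, 7]. Computing the eigenvalues of L and sorting gives [0, 8, 8, 8, 8, 8, 8, 8]. The Fiedler value lambda_2 = 8 is strictly positive, so the graph is connected. The largest eigenvalue, 8, is at most the vertex count 8.

8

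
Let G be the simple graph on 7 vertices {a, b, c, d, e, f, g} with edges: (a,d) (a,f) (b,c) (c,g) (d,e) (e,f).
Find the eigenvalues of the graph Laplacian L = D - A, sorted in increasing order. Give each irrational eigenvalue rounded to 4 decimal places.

[0, 0, 1, 2, 2, 3, 4]

Each diagonal entry of L is the vertex degree and each off-diagonal entry is -1 where an edge is present, 0 otherwise; in the order [a, b, c, d, e, f, g] the diagonal is [2, 1, 2, 2, 2, 2, 1]. L is symmetric positive semidefinite, so every eigenvalue is real and nonnegative. The 2 zero eigenvalues correspond to the 2 connected components. The largest eigenvalue, 4, is at most the vertex count 7.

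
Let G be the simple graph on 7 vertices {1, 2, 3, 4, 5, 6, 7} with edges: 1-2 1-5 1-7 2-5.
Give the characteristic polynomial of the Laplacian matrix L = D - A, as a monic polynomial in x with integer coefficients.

x^7 - 8x^6 + 19x^5 - 12x^4

Reading degrees in the order [1, 2, 3, 4, 5, 6, 7] gives [3, 2, 0, 0, 2, 0, 1]; set D = diag(3, 2, 0, 0, 2, 0, 1) and form L = D - A. Computing det(xI - L) by cofactor expansion (or equivalently via sum-over-permutations) gives x^7 - 8x^6 + 19x^5 - 12x^4. The constant term is 0 because L is singular (the all-ones vector lies in its kernel). There are 4 zeros in the spectrum, matching the 4 components.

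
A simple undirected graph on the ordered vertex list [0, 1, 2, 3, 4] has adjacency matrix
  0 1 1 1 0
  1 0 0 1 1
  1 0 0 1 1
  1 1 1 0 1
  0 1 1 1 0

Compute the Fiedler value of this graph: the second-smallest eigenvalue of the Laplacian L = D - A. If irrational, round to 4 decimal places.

With the vertex order [0, 1, 2, 3, 4], the degrees are [3, 3, 3, 4, 3], giving D = diag(3, 3, 3, 4, 3) and L = D - A. The sorted Laplacian eigenvalues are [0, 3, 3, 5, 5]; the algebraic connectivity is the second entry, 3. The largest eigenvalue, 5, is at most the vertex count 5.

3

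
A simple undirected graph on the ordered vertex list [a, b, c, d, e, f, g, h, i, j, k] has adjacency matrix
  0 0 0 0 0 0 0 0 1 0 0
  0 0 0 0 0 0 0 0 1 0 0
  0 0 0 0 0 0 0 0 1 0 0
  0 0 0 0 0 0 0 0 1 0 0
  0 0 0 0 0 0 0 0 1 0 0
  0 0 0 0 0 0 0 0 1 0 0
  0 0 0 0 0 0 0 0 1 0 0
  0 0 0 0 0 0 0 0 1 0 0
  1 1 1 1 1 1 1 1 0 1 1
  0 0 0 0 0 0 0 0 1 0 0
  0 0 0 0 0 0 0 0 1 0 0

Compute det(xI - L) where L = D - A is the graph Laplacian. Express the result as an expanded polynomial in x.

Reading degrees in the order [a, b, c, d, e, f, g, h, i, j, k] gives [1, 1, 1, 1, 1, 1, 1, 1, 10, 1, 1]; set D = diag(1, 1, 1, 1, 1, 1, 1, 1, 10, 1, 1) and form L = D - A. Computing det(xI - L) by cofactor expansion (or equivalently via sum-over-permutations) gives x^11 - 20x^10 + 135x^9 - 480x^8 + 1050x^7 - 1512x^6 + 1470x^5 - 960x^4 + 405x^3 - 100x^2 + 11x. Since p(0) = det(-L) = 0, x divides p(x). The largest eigenvalue, 11, is at most the vertex count 11.

x^11 - 20x^10 + 135x^9 - 480x^8 + 1050x^7 - 1512x^6 + 1470x^5 - 960x^4 + 405x^3 - 100x^2 + 11x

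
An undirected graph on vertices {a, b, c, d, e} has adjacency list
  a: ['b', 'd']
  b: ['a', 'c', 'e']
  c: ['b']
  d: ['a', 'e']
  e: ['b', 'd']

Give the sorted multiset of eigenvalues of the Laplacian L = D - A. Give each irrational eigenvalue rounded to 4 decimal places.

[0, 0.8299, 2, 2.6889, 4.4812]

Reading degrees in the order [a, b, c, d, e] gives [2, 3, 1, 2, 2]; set D = diag(2, 3, 1, 2, 2) and form L = D - A. L is symmetric positive semidefinite, so every eigenvalue is real and nonnegative. The single zero eigenvalue shows the graph is connected. The largest eigenvalue, 4.4812, is at most the vertex count 5.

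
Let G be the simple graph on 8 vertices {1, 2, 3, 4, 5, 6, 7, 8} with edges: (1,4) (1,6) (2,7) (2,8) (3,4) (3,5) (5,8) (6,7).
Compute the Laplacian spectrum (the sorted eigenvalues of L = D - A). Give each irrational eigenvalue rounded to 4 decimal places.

[0, 0.5858, 0.5858, 2, 2, 3.4142, 3.4142, 4]

Reading degrees in the order [1, 2, 3, 4, 5, 6, 7, 8] gives [2, 2, 2, 2, 2, 2, 2, 2]; set D = diag(2, 2, 2, 2, 2, 2, 2, 2) and form L = D - A. Diagonalising L (or applying a numerical eigensolver to the 8x8 matrix) gives the spectrum above. The single zero eigenvalue shows the graph is connected. There is one zero in the spectrum, matching the 1 component. The eigenvalues sum to 16, which equals trace(L) = 2|E|.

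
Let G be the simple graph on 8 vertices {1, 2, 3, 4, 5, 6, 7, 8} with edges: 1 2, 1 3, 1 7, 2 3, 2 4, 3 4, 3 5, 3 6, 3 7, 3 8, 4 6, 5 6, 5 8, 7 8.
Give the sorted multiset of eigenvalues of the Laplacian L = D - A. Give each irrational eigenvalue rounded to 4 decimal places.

[0, 1.7530, 1.7530, 3.4450, 3.4450, 4.8019, 4.8019, 8]

Each diagonal entry of L is the vertex degree and each off-diagonal entry is -1 where an edge is present, 0 otherwise; in the order [1, 2, 3, 4, 5, 6, 7, 8] the diagonal is [3, 3, 7, 3, 3, 3, 3, 3]. L is symmetric positive semidefinite, so every eigenvalue is real and nonnegative. The single zero eigenvalue shows the graph is connected. By the matrix-tree theorem the graph has (1/8) * product of the nonzero eigenvalues = 841 spanning trees. The eigenvalues sum to 28, which equals trace(L) = 2|E|.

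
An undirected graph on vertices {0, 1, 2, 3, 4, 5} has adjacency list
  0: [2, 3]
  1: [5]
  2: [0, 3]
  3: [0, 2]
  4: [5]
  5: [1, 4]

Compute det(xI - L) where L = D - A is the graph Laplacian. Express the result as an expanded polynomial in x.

Reading degrees in the order [0, 1, 2, 3, 4, 5] gives [2, 1, 2, 2, 1, 2]; set D = diag(2, 1, 2, 2, 1, 2) and form L = D - A. L has integer entries, so p(x) = det(xI - L) has integer coefficients. Expanding the determinant yields x^6 - 10x^5 + 36x^4 - 54x^3 + 27x^2. The coefficient of x^5 equals -trace(L) = -10, matching the sum of degrees. The largest eigenvalue, 3, is at most the vertex count 6.

x^6 - 10x^5 + 36x^4 - 54x^3 + 27x^2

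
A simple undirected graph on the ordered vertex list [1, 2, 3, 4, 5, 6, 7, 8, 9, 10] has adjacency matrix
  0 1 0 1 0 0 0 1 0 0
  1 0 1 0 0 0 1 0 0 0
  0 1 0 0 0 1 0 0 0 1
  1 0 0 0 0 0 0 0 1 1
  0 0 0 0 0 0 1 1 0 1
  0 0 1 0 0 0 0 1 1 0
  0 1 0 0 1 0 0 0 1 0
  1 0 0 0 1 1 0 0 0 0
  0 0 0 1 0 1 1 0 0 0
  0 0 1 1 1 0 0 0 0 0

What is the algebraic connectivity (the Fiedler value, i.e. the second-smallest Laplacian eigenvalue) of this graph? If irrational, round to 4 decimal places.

2

Reading degrees in the order [1, 2, 3, 4, 5, 6, 7, 8, 9, 10] gives [3, 3, 3, 3, 3, 3, 3, 3, 3, 3]; set D = diag(3, 3, 3, 3, 3, 3, 3, 3, 3, 3) and form L = D - A. The smallest Laplacian eigenvalue is always 0. The next one, lambda_2 = 2, measures how hard the graph is to disconnect: larger values mean better connectivity. By the matrix-tree theorem the graph has (1/10) * product of the nonzero eigenvalues = 2000 spanning trees.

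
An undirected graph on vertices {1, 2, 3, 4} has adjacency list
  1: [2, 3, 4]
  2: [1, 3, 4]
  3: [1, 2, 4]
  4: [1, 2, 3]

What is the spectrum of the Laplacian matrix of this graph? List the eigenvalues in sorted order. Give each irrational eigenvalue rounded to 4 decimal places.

[0, 4, 4, 4]

Reading degrees in the order [1, 2, 3, 4] gives [3, 3, 3, 3]; set D = diag(3, 3, 3, 3) and form L = D - A. L is symmetric positive semidefinite, so every eigenvalue is real and nonnegative.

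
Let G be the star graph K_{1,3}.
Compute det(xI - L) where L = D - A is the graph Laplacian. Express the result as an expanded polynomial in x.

x^4 - 6x^3 + 9x^2 - 4x

The graph has 4 vertices and degree multiset [3, 1, 1, 1]; D is the diagonal matrix of degrees and L = D - A. L has integer entries, so p(x) = det(xI - L) has integer coefficients. Expanding the determinant yields x^4 - 6x^3 + 9x^2 - 4x. The constant term is 0 because L is singular (the all-ones vector lies in its kernel). The eigenvalues sum to 6, which equals trace(L) = 2|E|.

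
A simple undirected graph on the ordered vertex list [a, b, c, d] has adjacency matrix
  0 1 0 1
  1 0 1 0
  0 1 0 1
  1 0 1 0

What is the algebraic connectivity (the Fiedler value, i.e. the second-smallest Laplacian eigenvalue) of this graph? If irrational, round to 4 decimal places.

2

Reading degrees in the order [a, b, c, d] gives [2, 2, 2, 2]; set D = diag(2, 2, 2, 2) and form L = D - A. Computing the eigenvalues of L and sorting gives [0, 2, 2, 4]. The Fiedler value lambda_2 = 2 is strictly positive, so the graph is connected. By the matrix-tree theorem the graph has (1/4) * product of the nonzero eigenvalues = 4 spanning trees.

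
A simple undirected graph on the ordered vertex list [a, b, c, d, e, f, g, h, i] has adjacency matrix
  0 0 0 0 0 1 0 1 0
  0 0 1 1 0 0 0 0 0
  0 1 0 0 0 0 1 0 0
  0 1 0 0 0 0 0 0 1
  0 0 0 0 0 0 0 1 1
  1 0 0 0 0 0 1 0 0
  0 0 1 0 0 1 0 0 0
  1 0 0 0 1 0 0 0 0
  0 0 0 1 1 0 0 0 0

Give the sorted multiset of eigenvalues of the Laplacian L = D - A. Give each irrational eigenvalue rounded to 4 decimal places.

Each diagonal entry of L is the vertex degree and each off-diagonal entry is -1 where an edge is present, 0 otherwise; in the order [a, b, c, d, e, f, g, h, i] the diagonal is [2, 2, 2, 2, 2, 2, 2, 2, 2]. The multiplicity of 0 as a Laplacian eigenvalue equals the number of connected components. The single zero eigenvalue shows the graph is connected. The eigenvalues sum to 18, which equals trace(L) = 2|E|.

[0, 0.4679, 0.4679, 1.6527, 1.6527, 3, 3, 3.8794, 3.8794]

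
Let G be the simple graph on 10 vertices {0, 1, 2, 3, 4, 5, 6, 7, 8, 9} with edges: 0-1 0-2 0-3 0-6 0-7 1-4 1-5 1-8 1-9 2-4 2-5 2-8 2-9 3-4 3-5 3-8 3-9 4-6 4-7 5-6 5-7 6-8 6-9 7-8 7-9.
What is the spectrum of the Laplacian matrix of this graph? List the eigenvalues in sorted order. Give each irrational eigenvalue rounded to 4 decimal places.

[0, 5, 5, 5, 5, 5, 5, 5, 5, 10]

Reading degrees in the order [0, 1, 2, 3, 4, 5, 6, 7, 8, 9] gives [5, 5, 5, 5, 5, 5, 5, 5, 5, 5]; set D = diag(5, 5, 5, 5, 5, 5, 5, 5, 5, 5) and form L = D - A. Since every row of L sums to 0, the all-ones vector is in the kernel and 0 is an eigenvalue. The single zero eigenvalue shows the graph is connected. The largest eigenvalue, 10, is at most the vertex count 10. By the matrix-tree theorem the graph has (1/10) * product of the nonzero eigenvalues = 390625 spanning trees.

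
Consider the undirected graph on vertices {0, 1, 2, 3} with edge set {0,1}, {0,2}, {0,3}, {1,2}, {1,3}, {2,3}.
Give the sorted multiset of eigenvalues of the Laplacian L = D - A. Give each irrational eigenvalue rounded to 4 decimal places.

[0, 4, 4, 4]

Each diagonal entry of L is the vertex degree and each off-diagonal entry is -1 where an edge is present, 0 otherwise; in the order [0, 1, 2, 3] the diagonal is [3, 3, 3, 3]. L is symmetric positive semidefinite, so every eigenvalue is real and nonnegative. The single zero eigenvalue shows the graph is connected. The eigenvalues sum to 12, which equals trace(L) = 2|E|. There is one zero in the spectrum, matching the 1 component.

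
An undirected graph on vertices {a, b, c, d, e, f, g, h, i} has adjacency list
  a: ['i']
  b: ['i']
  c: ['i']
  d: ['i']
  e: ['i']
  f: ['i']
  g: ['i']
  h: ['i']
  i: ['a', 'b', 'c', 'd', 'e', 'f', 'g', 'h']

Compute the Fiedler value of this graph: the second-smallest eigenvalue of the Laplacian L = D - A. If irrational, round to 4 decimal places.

Reading degrees in the order [a, b, c, d, e, f, g, h, i] gives [1, 1, 1, 1, 1, 1, 1, 1, 8]; set D = diag(1, 1, 1, 1, 1, 1, 1, 1, 8) and form L = D - A. The smallest Laplacian eigenvalue is always 0. The next one, lambda_2 = 1, measures how hard the graph is to disconnect: larger values mean better connectivity. By the matrix-tree theorem the graph has (1/9) * product of the nonzero eigenvalues = 1 spanning tree. There is one zero in the spectrum, matching the 1 component.

1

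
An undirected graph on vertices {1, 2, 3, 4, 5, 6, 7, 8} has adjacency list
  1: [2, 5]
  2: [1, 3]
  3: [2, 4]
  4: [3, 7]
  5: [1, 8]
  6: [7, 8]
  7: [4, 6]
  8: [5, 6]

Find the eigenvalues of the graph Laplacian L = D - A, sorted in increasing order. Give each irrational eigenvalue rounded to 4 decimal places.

With the vertex order [1, 2, 3, 4, 5, 6, 7, 8], the degrees are [2, 2, 2, 2, 2, 2, 2, 2], giving D = diag(2, 2, 2, 2, 2, 2, 2, 2) and L = D - A. L is symmetric positive semidefinite, so every eigenvalue is real and nonnegative. The single zero eigenvalue shows the graph is connected. The eigenvalues sum to 16, which equals trace(L) = 2|E|.

[0, 0.5858, 0.5858, 2, 2, 3.4142, 3.4142, 4]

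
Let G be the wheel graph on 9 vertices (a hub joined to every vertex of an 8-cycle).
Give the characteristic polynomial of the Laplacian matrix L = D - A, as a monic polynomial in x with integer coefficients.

x^9 - 32x^8 + 428x^7 - 3136x^6 + 13786x^5 - 37232x^4 + 60276x^3 - 53424x^2 + 19845x

The graph has 9 vertices and degree multiset [8, 3, 3, 3, 3, 3, 3, 3, 3]; D is the diagonal matrix of degrees and L = D - A. L has integer entries, so p(x) = det(xI - L) has integer coefficients. Expanding the determinant yields x^9 - 32x^8 + 428x^7 - 3136x^6 + 13786x^5 - 37232x^4 + 60276x^3 - 53424x^2 + 19845x. The constant term is 0 because L is singular (the all-ones vector lies in its kernel). By the matrix-tree theorem the graph has (1/9) * product of the nonzero eigenvalues = 2205 spanning trees.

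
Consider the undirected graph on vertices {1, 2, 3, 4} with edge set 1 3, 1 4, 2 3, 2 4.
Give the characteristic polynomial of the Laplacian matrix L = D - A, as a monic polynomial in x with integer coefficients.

x^4 - 8x^3 + 20x^2 - 16x

Each diagonal entry of L is the vertex degree and each off-diagonal entry is -1 where an edge is present, 0 otherwise; in the order [1, 2, 3, 4] the diagonal is [2, 2, 2, 2]. Computing det(xI - L) by cofactor expansion (or equivalently via sum-over-permutations) gives x^4 - 8x^3 + 20x^2 - 16x. The coefficient of x^3 equals -trace(L) = -8, matching the sum of degrees. By the matrix-tree theorem the graph has (1/4) * product of the nonzero eigenvalues = 4 spanning trees. The largest eigenvalue, 4, is at most the vertex count 4.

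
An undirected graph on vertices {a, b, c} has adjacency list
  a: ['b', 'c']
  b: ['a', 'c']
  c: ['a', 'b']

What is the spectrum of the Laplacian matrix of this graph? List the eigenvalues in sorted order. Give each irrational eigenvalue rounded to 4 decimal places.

Reading degrees in the order [a, b, c] gives [2, 2, 2]; set D = diag(2, 2, 2) and form L = D - A. L is symmetric positive semidefinite, so every eigenvalue is real and nonnegative.

[0, 3, 3]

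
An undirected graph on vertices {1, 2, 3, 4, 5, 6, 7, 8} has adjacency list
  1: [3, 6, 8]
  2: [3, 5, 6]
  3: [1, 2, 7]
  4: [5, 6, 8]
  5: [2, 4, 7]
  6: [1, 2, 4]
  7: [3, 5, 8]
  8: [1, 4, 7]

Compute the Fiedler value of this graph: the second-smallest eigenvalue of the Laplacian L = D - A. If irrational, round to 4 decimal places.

2

Each diagonal entry of L is the vertex degree and each off-diagonal entry is -1 where an edge is present, 0 otherwise; in the order [1, 2, 3, 4, 5, 6, 7, 8] the diagonal is [3, 3, 3, 3, 3, 3, 3, 3]. The sorted Laplacian eigenvalues are [0, 2, 2, 2, 4, 4, 4, 6]; the algebraic connectivity is the second entry, 2.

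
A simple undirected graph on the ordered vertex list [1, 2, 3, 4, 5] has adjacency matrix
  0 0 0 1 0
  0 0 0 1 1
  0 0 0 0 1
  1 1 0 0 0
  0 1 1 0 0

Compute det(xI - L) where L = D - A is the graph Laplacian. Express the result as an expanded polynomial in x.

Each diagonal entry of L is the vertex degree and each off-diagonal entry is -1 where an edge is present, 0 otherwise; in the order [1, 2, 3, 4, 5] the diagonal is [1, 2, 1, 2, 2]. L has integer entries, so p(x) = det(xI - L) has integer coefficients. Expanding the determinant yields x^5 - 8x^4 + 21x^3 - 20x^2 + 5x. Since p(0) = det(-L) = 0, x divides p(x). The eigenvalues sum to 8, which equals trace(L) = 2|E|. There is one zero in the spectrum, matching the 1 component.

x^5 - 8x^4 + 21x^3 - 20x^2 + 5x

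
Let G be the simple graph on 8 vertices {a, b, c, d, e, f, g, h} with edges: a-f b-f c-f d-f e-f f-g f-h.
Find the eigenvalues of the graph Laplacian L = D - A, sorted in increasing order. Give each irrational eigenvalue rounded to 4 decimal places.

With the vertex order [a, b, c, d, e, f, g, h], the degrees are [1, 1, 1, 1, 1, 7, 1, 1], giving D = diag(1, 1, 1, 1, 1, 7, 1, 1) and L = D - A. Since every row of L sums to 0, the all-ones vector is in the kernel and 0 is an eigenvalue. The single zero eigenvalue shows the graph is connected.

[0, 1, 1, 1, 1, 1, 1, 8]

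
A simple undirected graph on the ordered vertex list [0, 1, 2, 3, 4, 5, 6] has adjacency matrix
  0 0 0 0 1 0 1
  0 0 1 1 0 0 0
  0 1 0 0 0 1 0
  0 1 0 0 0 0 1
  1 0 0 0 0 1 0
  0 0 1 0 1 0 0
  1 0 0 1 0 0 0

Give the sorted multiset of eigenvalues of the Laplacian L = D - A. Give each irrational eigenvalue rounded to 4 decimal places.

Reading degrees in the order [0, 1, 2, 3, 4, 5, 6] gives [2, 2, 2, 2, 2, 2, 2]; set D = diag(2, 2, 2, 2, 2, 2, 2) and form L = D - A. Diagonalising L (or applying a numerical eigensolver to the 7x7 matrix) gives the spectrum above. The largest eigenvalue, 3.8019, is at most the vertex count 7.

[0, 0.7530, 0.7530, 2.4450, 2.4450, 3.8019, 3.8019]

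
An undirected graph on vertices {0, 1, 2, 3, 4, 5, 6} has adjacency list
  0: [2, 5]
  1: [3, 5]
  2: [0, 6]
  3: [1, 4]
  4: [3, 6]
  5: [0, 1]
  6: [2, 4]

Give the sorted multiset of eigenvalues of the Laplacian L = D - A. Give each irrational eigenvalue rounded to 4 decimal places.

With the vertex order [0, 1, 2, 3, 4, 5, 6], the degrees are [2, 2, 2, 2, 2, 2, 2], giving D = diag(2, 2, 2, 2, 2, 2, 2) and L = D - A. L is symmetric positive semidefinite, so every eigenvalue is real and nonnegative. The eigenvalues sum to 14, which equals trace(L) = 2|E|. By the matrix-tree theorem the graph has (1/7) * product of the nonzero eigenvalues = 7 spanning trees.

[0, 0.7530, 0.7530, 2.4450, 2.4450, 3.8019, 3.8019]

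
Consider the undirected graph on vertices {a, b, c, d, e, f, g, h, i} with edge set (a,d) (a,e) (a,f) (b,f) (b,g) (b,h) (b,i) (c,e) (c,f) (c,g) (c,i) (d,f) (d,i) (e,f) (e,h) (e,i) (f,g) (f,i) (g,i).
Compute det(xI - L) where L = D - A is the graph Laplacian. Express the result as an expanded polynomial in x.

Reading degrees in the order [a, b, c, d, e, f, g, h, i] gives [3, 4, 4, 3, 5, 7, 4, 2, 6]; set D = diag(3, 4, 4, 3, 5, 7, 4, 2, 6) and form L = D - A. Computing det(xI - L) by cofactor expansion (or equivalently via sum-over-permutations) gives x^9 - 38x^8 + 613x^7 - 5470x^6 + 29454x^5 - 97714x^4 + 194402x^3 - 211304x^2 + 95742x. Since p(0) = det(-L) = 0, x divides p(x).

x^9 - 38x^8 + 613x^7 - 5470x^6 + 29454x^5 - 97714x^4 + 194402x^3 - 211304x^2 + 95742x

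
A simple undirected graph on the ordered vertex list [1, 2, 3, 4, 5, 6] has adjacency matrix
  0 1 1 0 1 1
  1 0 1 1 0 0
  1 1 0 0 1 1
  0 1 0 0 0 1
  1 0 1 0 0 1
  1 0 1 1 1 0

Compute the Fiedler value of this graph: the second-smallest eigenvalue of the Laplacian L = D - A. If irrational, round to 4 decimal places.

Reading degrees in the order [1, 2, 3, 4, 5, 6] gives [4, 3, 4, 2, 3, 4]; set D = diag(4, 3, 4, 2, 3, 4) and form L = D - A. The sorted Laplacian eigenvalues are [0, 1.7857, 3, 4.5392, 5, 5.6751]; the algebraic connectivity is the second entry, 1.7857. The eigenvalues sum to 20, which equals trace(L) = 2|E|.

1.7857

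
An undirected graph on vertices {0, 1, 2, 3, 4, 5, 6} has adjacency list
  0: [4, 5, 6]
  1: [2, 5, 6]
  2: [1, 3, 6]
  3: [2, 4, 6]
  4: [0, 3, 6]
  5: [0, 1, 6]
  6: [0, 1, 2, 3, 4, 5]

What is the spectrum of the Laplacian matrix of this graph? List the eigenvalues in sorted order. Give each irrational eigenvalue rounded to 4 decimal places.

[0, 2, 2, 4, 4, 5, 7]

With the vertex order [0, 1, 2, 3, 4, 5, 6], the degrees are [3, 3, 3, 3, 3, 3, 6], giving D = diag(3, 3, 3, 3, 3, 3, 6) and L = D - A. Diagonalising L (or applying a numerical eigensolver to the 7x7 matrix) gives the spectrum above. The single zero eigenvalue shows the graph is connected.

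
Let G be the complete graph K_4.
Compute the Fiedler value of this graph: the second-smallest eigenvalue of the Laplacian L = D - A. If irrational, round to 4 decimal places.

The graph has 4 vertices and degree multiset [3, 3, 3, 3]; D is the diagonal matrix of degrees and L = D - A. The smallest Laplacian eigenvalue is always 0. The next one, lambda_2 = 4, measures how hard the graph is to disconnect: larger values mean better connectivity. There is one zero in the spectrum, matching the 1 component.

4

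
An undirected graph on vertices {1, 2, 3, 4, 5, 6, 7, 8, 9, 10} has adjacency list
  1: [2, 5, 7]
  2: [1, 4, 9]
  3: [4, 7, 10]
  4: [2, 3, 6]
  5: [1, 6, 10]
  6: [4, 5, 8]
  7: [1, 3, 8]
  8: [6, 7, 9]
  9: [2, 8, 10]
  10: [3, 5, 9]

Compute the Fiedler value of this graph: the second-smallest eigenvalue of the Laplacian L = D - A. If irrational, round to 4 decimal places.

Each diagonal entry of L is the vertex degree and each off-diagonal entry is -1 where an edge is present, 0 otherwise; in the order [1, 2, 3, 4, 5, 6, 7, 8, 9, 10] the diagonal is [3, 3, 3, 3, 3, 3, 3, 3, 3, 3]. The sorted Laplacian eigenvalues are [0, 2, 2, 2, 2, 2, 5, 5, 5, 5]; the algebraic connectivity is the second entry, 2. The largest eigenvalue, 5, is at most the vertex count 10. There is one zero in the spectrum, matching the 1 component.

2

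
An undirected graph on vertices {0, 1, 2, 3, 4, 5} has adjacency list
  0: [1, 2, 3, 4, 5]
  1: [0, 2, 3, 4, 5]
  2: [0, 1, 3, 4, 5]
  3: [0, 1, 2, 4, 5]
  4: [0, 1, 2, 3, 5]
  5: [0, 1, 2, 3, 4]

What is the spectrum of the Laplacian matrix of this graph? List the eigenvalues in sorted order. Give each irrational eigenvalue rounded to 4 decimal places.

Each diagonal entry of L is the vertex degree and each off-diagonal entry is -1 where an edge is present, 0 otherwise; in the order [0, 1, 2, 3, 4, 5] the diagonal is [5, 5, 5, 5, 5, 5]. Since every row of L sums to 0, the all-ones vector is in the kernel and 0 is an eigenvalue. The single zero eigenvalue shows the graph is connected. By the matrix-tree theorem the graph has (1/6) * product of the nonzero eigenvalues = 1296 spanning trees. There is one zero in the spectrum, matching the 1 component.

[0, 6, 6, 6, 6, 6]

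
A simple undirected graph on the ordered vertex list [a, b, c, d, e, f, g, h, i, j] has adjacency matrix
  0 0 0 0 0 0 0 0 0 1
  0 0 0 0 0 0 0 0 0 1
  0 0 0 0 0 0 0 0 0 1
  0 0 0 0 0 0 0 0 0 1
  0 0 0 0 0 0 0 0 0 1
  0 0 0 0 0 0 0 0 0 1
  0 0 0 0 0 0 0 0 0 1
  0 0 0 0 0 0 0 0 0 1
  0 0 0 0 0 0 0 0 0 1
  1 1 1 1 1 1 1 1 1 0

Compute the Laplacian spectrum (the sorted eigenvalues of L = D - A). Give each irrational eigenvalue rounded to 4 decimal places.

[0, 1, 1, 1, 1, 1, 1, 1, 1, 10]

Each diagonal entry of L is the vertex degree and each off-diagonal entry is -1 where an edge is present, 0 otherwise; in the order [a, b, c, d, e, f, g, h, i, j] the diagonal is [1, 1, 1, 1, 1, 1, 1, 1, 1, 9]. L is symmetric positive semidefinite, so every eigenvalue is real and nonnegative. The eigenvalues sum to 18, which equals trace(L) = 2|E|.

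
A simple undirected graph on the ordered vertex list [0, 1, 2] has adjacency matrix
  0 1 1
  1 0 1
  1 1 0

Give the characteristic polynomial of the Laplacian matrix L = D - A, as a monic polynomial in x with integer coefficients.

x^3 - 6x^2 + 9x

Reading degrees in the order [0, 1, 2] gives [2, 2, 2]; set D = diag(2, 2, 2) and form L = D - A. Computing det(xI - L) by cofactor expansion (or equivalently via sum-over-permutations) gives x^3 - 6x^2 + 9x. The constant term is 0 because L is singular (the all-ones vector lies in its kernel). There is one zero in the spectrum, matching the 1 component.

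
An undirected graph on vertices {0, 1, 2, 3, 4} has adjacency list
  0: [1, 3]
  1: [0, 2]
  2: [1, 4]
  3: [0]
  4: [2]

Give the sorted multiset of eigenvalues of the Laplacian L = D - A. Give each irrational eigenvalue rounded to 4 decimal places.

[0, 0.3820, 1.3820, 2.6180, 3.6180]

Reading degrees in the order [0, 1, 2, 3, 4] gives [2, 2, 2, 1, 1]; set D = diag(2, 2, 2, 1, 1) and form L = D - A. Since every row of L sums to 0, the all-ones vector is in the kernel and 0 is an eigenvalue. By the matrix-tree theorem the graph has (1/5) * product of the nonzero eigenvalues = 1 spanning tree.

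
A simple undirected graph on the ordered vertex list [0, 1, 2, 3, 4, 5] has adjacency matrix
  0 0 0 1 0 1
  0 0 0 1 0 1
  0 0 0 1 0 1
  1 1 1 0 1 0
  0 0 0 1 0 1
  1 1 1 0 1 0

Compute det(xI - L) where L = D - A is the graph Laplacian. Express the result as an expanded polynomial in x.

Reading degrees in the order [0, 1, 2, 3, 4, 5] gives [2, 2, 2, 4, 2, 4]; set D = diag(2, 2, 2, 4, 2, 4) and form L = D - A. Computing det(xI - L) by cofactor expansion (or equivalently via sum-over-permutations) gives x^6 - 16x^5 + 96x^4 - 272x^3 + 368x^2 - 192x. Since p(0) = det(-L) = 0, x divides p(x). The largest eigenvalue, 6, is at most the vertex count 6. The eigenvalues sum to 16, which equals trace(L) = 2|E|.

x^6 - 16x^5 + 96x^4 - 272x^3 + 368x^2 - 192x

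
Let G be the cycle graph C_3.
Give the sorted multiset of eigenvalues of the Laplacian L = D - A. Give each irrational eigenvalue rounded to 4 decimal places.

The graph has 3 vertices and degree multiset [2, 2, 2]; D is the diagonal matrix of degrees and L = D - A. The multiplicity of 0 as a Laplacian eigenvalue equals the number of connected components. The single zero eigenvalue shows the graph is connected.

[0, 3, 3]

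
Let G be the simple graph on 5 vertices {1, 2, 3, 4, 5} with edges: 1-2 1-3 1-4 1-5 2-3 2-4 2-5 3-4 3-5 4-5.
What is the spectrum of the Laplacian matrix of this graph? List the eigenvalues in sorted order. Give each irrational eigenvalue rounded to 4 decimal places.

[0, 5, 5, 5, 5]

With the vertex order [1, 2, 3, 4, 5], the degrees are [4, 4, 4, 4, 4], giving D = diag(4, 4, 4, 4, 4) and L = D - A. L is symmetric positive semidefinite, so every eigenvalue is real and nonnegative. There is one zero in the spectrum, matching the 1 component. By the matrix-tree theorem the graph has (1/5) * product of the nonzero eigenvalues = 125 spanning trees.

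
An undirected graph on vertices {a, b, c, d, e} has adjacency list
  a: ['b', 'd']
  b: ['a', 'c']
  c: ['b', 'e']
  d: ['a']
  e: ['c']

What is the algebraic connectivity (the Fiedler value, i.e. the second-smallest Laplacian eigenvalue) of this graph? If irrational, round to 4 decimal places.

Each diagonal entry of L is the vertex degree and each off-diagonal entry is -1 where an edge is present, 0 otherwise; in the order [a, b, c, d, e] the diagonal is [2, 2, 2, 1, 1]. Computing the eigenvalues of L and sorting gives [0, 0.3820, 1.3820, 2.6180, 3.6180]. The Fiedler value lambda_2 = 0.3820 is strictly positive, so the graph is connected. By the matrix-tree theorem the graph has (1/5) * product of the nonzero eigenvalues = 1 spanning tree.

0.3820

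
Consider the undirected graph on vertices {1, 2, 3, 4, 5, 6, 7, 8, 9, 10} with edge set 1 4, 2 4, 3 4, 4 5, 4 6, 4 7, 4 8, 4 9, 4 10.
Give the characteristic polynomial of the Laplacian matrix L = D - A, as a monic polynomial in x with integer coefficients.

x^10 - 18x^9 + 108x^8 - 336x^7 + 630x^6 - 756x^5 + 588x^4 - 288x^3 + 81x^2 - 10x

Each diagonal entry of L is the vertex degree and each off-diagonal entry is -1 where an edge is present, 0 otherwise; in the order [1, 2, 3, 4, 5, 6, 7, 8, 9, 10] the diagonal is [1, 1, 1, 9, 1, 1, 1, 1, 1, 1]. The eigenvalues of L are [0, 1, 1, 1, 1, 1, 1, 1, 1, 10]; the characteristic polynomial is the product of (x - lambda_i), which multiplies out to x^10 - 18x^9 + 108x^8 - 336x^7 + 630x^6 - 756x^5 + 588x^4 - 288x^3 + 81x^2 - 10x. The constant term is 0 because L is singular (the all-ones vector lies in its kernel). By the matrix-tree theorem the graph has (1/10) * product of the nonzero eigenvalues = 1 spanning tree. The largest eigenvalue, 10, is at most the vertex count 10.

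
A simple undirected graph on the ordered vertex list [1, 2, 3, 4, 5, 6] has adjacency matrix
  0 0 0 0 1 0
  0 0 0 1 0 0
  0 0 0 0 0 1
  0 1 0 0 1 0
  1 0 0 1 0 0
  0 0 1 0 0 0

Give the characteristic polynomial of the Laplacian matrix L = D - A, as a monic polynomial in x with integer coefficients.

Reading degrees in the order [1, 2, 3, 4, 5, 6] gives [1, 1, 1, 2, 2, 1]; set D = diag(1, 1, 1, 2, 2, 1) and form L = D - A. L has integer entries, so p(x) = det(xI - L) has integer coefficients. Expanding the determinant yields x^6 - 8x^5 + 22x^4 - 24x^3 + 8x^2. The coefficient of x^5 equals -trace(L) = -8, matching the sum of degrees. The largest eigenvalue, 3.4142, is at most the vertex count 6.

x^6 - 8x^5 + 22x^4 - 24x^3 + 8x^2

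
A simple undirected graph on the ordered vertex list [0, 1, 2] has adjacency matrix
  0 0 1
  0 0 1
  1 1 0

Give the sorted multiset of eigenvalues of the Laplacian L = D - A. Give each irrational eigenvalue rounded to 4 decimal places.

[0, 1, 3]

Reading degrees in the order [0, 1, 2] gives [1, 1, 2]; set D = diag(1, 1, 2) and form L = D - A. The multiplicity of 0 as a Laplacian eigenvalue equals the number of connected components. The single zero eigenvalue shows the graph is connected. There is one zero in the spectrum, matching the 1 component.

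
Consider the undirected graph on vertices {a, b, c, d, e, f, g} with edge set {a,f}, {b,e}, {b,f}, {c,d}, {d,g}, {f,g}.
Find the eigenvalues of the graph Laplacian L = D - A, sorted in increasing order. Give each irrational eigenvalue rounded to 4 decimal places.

Reading degrees in the order [a, b, c, d, e, f, g] gives [1, 2, 1, 2, 1, 3, 2]; set D = diag(1, 2, 1, 2, 1, 3, 2) and form L = D - A. The multiplicity of 0 as a Laplacian eigenvalue equals the number of connected components. The single zero eigenvalue shows the graph is connected. There is one zero in the spectrum, matching the 1 component. By the matrix-tree theorem the graph has (1/7) * product of the nonzero eigenvalues = 1 spanning tree.

[0, 0.2603, 0.6262, 1.4055, 2.2742, 3.0996, 4.3342]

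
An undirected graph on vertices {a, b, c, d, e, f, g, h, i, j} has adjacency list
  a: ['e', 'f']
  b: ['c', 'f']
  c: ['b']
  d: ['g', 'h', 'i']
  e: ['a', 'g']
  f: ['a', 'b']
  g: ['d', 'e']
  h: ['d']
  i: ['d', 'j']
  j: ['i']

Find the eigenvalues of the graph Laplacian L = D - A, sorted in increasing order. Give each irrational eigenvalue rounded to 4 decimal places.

Each diagonal entry of L is the vertex degree and each off-diagonal entry is -1 where an edge is present, 0 otherwise; in the order [a, b, c, d, e, f, g, h, i, j] the diagonal is [2, 2, 1, 3, 2, 2, 2, 1, 2, 1]. L is symmetric positive semidefinite, so every eigenvalue is real and nonnegative. The eigenvalues sum to 18, which equals trace(L) = 2|E|. By the matrix-tree theorem the graph has (1/10) * product of the nonzero eigenvalues = 1 spanning tree.

[0, 0.1100, 0.4616, 0.6697, 1.2415, 2, 2.4010, 3.0579, 3.7120, 4.3463]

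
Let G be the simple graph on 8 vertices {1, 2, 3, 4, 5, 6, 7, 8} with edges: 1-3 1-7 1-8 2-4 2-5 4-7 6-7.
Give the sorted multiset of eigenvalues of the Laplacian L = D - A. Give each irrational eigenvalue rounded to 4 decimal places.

[0, 0.2243, 0.5858, 1, 1.4108, 2.7237, 3.4142, 4.6412]

Each diagonal entry of L is the vertex degree and each off-diagonal entry is -1 where an edge is present, 0 otherwise; in the order [1, 2, 3, 4, 5, 6, 7, 8] the diagonal is [3, 2, 1, 2, 1, 1, 3, 1]. Since every row of L sums to 0, the all-ones vector is in the kernel and 0 is an eigenvalue. The largest eigenvalue, 4.6412, is at most the vertex count 8.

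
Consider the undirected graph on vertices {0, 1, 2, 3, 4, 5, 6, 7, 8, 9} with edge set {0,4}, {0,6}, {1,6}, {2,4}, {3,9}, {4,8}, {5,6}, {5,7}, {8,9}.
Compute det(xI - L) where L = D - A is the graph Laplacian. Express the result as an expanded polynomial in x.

x^10 - 18x^9 + 134x^8 - 536x^7 + 1254x^6 - 1752x^5 + 1432x^4 - 642x^3 + 138x^2 - 10x

Reading degrees in the order [0, 1, 2, 3, 4, 5, 6, 7, 8, 9] gives [2, 1, 1, 1, 3, 2, 3, 1, 2, 2]; set D = diag(2, 1, 1, 1, 3, 2, 3, 1, 2, 2) and form L = D - A. L has integer entries, so p(x) = det(xI - L) has integer coefficients. Expanding the determinant yields x^10 - 18x^9 + 134x^8 - 536x^7 + 1254x^6 - 1752x^5 + 1432x^4 - 642x^3 + 138x^2 - 10x. The constant term is 0 because L is singular (the all-ones vector lies in its kernel). There is one zero in the spectrum, matching the 1 component. The eigenvalues sum to 18, which equals trace(L) = 2|E|.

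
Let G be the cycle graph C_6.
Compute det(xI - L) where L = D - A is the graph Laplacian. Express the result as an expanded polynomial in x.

x^6 - 12x^5 + 54x^4 - 112x^3 + 105x^2 - 36x

The graph has 6 vertices and degree multiset [2, 2, 2, 2, 2, 2]; D is the diagonal matrix of degrees and L = D - A. L has integer entries, so p(x) = det(xI - L) has integer coefficients. Expanding the determinant yields x^6 - 12x^5 + 54x^4 - 112x^3 + 105x^2 - 36x. Since p(0) = det(-L) = 0, x divides p(x). There is one zero in the spectrum, matching the 1 component.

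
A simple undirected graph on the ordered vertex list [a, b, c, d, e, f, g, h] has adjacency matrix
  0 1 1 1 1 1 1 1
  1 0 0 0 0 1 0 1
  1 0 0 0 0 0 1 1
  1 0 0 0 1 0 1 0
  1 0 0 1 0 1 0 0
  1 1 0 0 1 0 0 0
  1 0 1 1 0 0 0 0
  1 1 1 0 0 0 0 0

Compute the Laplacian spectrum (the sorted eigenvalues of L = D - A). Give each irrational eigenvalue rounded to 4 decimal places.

With the vertex order [a, b, c, d, e, f, g, h], the degrees are [7, 3, 3, 3, 3, 3, 3, 3], giving D = diag(7, 3, 3, 3, 3, 3, 3, 3) and L = D - A. The multiplicity of 0 as a Laplacian eigenvalue equals the number of connected components. The eigenvalues sum to 28, which equals trace(L) = 2|E|. There is one zero in the spectrum, matching the 1 component.

[0, 1.7530, 1.7530, 3.4450, 3.4450, 4.8019, 4.8019, 8]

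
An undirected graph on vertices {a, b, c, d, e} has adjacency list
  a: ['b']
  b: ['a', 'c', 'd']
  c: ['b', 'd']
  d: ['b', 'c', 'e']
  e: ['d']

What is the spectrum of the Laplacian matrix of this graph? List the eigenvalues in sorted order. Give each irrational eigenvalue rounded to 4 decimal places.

With the vertex order [a, b, c, d, e], the degrees are [1, 3, 2, 3, 1], giving D = diag(1, 3, 2, 3, 1) and L = D - A. Diagonalising L (or applying a numerical eigensolver to the 5x5 matrix) gives the spectrum above. The single zero eigenvalue shows the graph is connected.

[0, 0.6972, 1.3820, 3.6180, 4.3028]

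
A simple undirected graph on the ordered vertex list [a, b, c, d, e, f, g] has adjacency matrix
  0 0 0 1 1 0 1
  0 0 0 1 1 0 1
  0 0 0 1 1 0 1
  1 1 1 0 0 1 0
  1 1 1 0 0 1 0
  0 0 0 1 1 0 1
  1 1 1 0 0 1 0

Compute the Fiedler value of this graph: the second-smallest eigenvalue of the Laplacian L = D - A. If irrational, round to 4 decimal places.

3

With the vertex order [a, b, c, d, e, f, g], the degrees are [3, 3, 3, 4, 4, 3, 4], giving D = diag(3, 3, 3, 4, 4, 3, 4) and L = D - A. The smallest Laplacian eigenvalue is always 0. The next one, lambda_2 = 3, measures how hard the graph is to disconnect: larger values mean better connectivity. By the matrix-tree theorem the graph has (1/7) * product of the nonzero eigenvalues = 432 spanning trees.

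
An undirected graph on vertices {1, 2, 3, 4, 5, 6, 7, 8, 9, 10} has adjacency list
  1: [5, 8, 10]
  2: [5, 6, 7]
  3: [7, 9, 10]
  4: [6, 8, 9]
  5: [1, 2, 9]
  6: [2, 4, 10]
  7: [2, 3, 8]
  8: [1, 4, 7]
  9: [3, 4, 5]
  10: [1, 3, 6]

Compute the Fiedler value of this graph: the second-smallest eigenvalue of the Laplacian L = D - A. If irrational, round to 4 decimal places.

2

Reading degrees in the order [1, 2, 3, 4, 5, 6, 7, 8, 9, 10] gives [3, 3, 3, 3, 3, 3, 3, 3, 3, 3]; set D = diag(3, 3, 3, 3, 3, 3, 3, 3, 3, 3) and form L = D - A. The smallest Laplacian eigenvalue is always 0. The next one, lambda_2 = 2, measures how hard the graph is to disconnect: larger values mean better connectivity. The largest eigenvalue, 5, is at most the vertex count 10.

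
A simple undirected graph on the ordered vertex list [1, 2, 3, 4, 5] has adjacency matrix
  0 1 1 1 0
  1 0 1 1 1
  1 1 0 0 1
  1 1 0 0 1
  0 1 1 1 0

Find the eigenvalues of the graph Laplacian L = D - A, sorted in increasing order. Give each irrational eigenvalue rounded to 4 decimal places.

Each diagonal entry of L is the vertex degree and each off-diagonal entry is -1 where an edge is present, 0 otherwise; in the order [1, 2, 3, 4, 5] the diagonal is [3, 4, 3, 3, 3]. Diagonalising L (or applying a numerical eigensolver to the 5x5 matrix) gives the spectrum above. The single zero eigenvalue shows the graph is connected.

[0, 3, 3, 5, 5]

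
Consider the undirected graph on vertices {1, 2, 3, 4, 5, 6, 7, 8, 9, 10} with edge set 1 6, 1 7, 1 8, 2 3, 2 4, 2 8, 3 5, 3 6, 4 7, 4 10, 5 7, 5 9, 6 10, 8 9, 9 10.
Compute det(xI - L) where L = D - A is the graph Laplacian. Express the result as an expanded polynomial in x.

With the vertex order [1, 2, 3, 4, 5, 6, 7, 8, 9, 10], the degrees are [3, 3, 3, 3, 3, 3, 3, 3, 3, 3], giving D = diag(3, 3, 3, 3, 3, 3, 3, 3, 3, 3) and L = D - A. L has integer entries, so p(x) = det(xI - L) has integer coefficients. Expanding the determinant yields x^10 - 30x^9 + 390x^8 - 2880x^7 + 13305x^6 - 39882x^5 + 77640x^4 - 94800x^3 + 66000x^2 - 20000x. The coefficient of x^9 equals -trace(L) = -30, matching the sum of degrees.

x^10 - 30x^9 + 390x^8 - 2880x^7 + 13305x^6 - 39882x^5 + 77640x^4 - 94800x^3 + 66000x^2 - 20000x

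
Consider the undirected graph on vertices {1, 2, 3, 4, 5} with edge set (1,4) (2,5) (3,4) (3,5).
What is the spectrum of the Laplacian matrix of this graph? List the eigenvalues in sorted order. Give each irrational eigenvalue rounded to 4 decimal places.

Reading degrees in the order [1, 2, 3, 4, 5] gives [1, 1, 2, 2, 2]; set D = diag(1, 1, 2, 2, 2) and form L = D - A. Diagonalising L (or applying a numerical eigensolver to the 5x5 matrix) gives the spectrum above. The single zero eigenvalue shows the graph is connected. By the matrix-tree theorem the graph has (1/5) * product of the nonzero eigenvalues = 1 spanning tree. The largest eigenvalue, 3.6180, is at most the vertex count 5.

[0, 0.3820, 1.3820, 2.6180, 3.6180]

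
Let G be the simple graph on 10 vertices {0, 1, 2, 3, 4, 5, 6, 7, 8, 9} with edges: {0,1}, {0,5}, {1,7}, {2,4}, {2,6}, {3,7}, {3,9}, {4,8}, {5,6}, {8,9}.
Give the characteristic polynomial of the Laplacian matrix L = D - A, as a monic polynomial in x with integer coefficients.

x^10 - 20x^9 + 170x^8 - 800x^7 + 2275x^6 - 4004x^5 + 4290x^4 - 2640x^3 + 825x^2 - 100x

With the vertex order [0, 1, 2, 3, 4, 5, 6, 7, 8, 9], the degrees are [2, 2, 2, 2, 2, 2, 2, 2, 2, 2], giving D = diag(2, 2, 2, 2, 2, 2, 2, 2, 2, 2) and L = D - A. Computing det(xI - L) by cofactor expansion (or equivalently via sum-over-permutations) gives x^10 - 20x^9 + 170x^8 - 800x^7 + 2275x^6 - 4004x^5 + 4290x^4 - 2640x^3 + 825x^2 - 100x. The constant term is 0 because L is singular (the all-ones vector lies in its kernel). There is one zero in the spectrum, matching the 1 component.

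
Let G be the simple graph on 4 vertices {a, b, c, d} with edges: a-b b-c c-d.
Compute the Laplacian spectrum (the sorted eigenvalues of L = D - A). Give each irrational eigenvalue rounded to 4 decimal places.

With the vertex order [a, b, c, d], the degrees are [1, 2, 2, 1], giving D = diag(1, 2, 2, 1) and L = D - A. Since every row of L sums to 0, the all-ones vector is in the kernel and 0 is an eigenvalue. The largest eigenvalue, 3.4142, is at most the vertex count 4.

[0, 0.5858, 2, 3.4142]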